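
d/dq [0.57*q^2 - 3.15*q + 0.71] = 1.14*q - 3.15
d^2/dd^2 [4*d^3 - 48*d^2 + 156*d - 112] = 24*d - 96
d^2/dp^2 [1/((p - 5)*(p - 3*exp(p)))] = (2*(1 - 3*exp(p))*(p - 5)*(p - 3*exp(p)) + 3*(p - 5)^2*(p - 3*exp(p))*exp(p) + 2*(p - 5)^2*(3*exp(p) - 1)^2 + 2*(p - 3*exp(p))^2)/((p - 5)^3*(p - 3*exp(p))^3)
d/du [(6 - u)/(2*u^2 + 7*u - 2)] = (-2*u^2 - 7*u + (u - 6)*(4*u + 7) + 2)/(2*u^2 + 7*u - 2)^2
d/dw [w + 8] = 1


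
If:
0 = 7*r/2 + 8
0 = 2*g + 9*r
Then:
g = 72/7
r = -16/7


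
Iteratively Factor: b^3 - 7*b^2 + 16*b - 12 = (b - 2)*(b^2 - 5*b + 6) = (b - 3)*(b - 2)*(b - 2)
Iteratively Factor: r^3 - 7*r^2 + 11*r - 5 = (r - 5)*(r^2 - 2*r + 1) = (r - 5)*(r - 1)*(r - 1)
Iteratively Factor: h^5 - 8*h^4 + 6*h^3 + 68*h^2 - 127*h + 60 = (h - 1)*(h^4 - 7*h^3 - h^2 + 67*h - 60) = (h - 1)*(h + 3)*(h^3 - 10*h^2 + 29*h - 20) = (h - 1)^2*(h + 3)*(h^2 - 9*h + 20) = (h - 4)*(h - 1)^2*(h + 3)*(h - 5)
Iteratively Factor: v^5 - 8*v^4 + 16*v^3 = (v)*(v^4 - 8*v^3 + 16*v^2) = v*(v - 4)*(v^3 - 4*v^2) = v*(v - 4)^2*(v^2) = v^2*(v - 4)^2*(v)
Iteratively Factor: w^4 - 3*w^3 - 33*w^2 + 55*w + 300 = (w + 3)*(w^3 - 6*w^2 - 15*w + 100) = (w - 5)*(w + 3)*(w^2 - w - 20) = (w - 5)*(w + 3)*(w + 4)*(w - 5)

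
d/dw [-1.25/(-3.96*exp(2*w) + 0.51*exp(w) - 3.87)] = (0.6375 - 9.9*exp(w))*exp(w)/(3.96*exp(2*w) - 0.51*exp(w) + 3.87)^2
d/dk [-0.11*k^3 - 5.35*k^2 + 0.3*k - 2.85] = -0.33*k^2 - 10.7*k + 0.3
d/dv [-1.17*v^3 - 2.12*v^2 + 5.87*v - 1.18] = -3.51*v^2 - 4.24*v + 5.87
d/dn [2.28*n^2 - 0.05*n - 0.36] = 4.56*n - 0.05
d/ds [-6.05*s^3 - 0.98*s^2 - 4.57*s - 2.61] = -18.15*s^2 - 1.96*s - 4.57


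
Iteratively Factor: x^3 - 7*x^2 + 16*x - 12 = (x - 2)*(x^2 - 5*x + 6) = (x - 2)^2*(x - 3)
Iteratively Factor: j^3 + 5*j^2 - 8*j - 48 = (j + 4)*(j^2 + j - 12) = (j + 4)^2*(j - 3)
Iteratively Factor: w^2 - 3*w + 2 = (w - 1)*(w - 2)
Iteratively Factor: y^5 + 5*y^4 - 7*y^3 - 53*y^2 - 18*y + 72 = (y + 3)*(y^4 + 2*y^3 - 13*y^2 - 14*y + 24) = (y - 3)*(y + 3)*(y^3 + 5*y^2 + 2*y - 8) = (y - 3)*(y + 3)*(y + 4)*(y^2 + y - 2) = (y - 3)*(y + 2)*(y + 3)*(y + 4)*(y - 1)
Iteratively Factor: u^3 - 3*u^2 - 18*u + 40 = (u - 2)*(u^2 - u - 20) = (u - 5)*(u - 2)*(u + 4)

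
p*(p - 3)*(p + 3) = p^3 - 9*p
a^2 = a^2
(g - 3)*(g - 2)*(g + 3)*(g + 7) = g^4 + 5*g^3 - 23*g^2 - 45*g + 126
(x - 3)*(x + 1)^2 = x^3 - x^2 - 5*x - 3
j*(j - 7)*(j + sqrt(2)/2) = j^3 - 7*j^2 + sqrt(2)*j^2/2 - 7*sqrt(2)*j/2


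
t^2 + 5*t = t*(t + 5)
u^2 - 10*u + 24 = (u - 6)*(u - 4)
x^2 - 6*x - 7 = (x - 7)*(x + 1)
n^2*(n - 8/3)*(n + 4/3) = n^4 - 4*n^3/3 - 32*n^2/9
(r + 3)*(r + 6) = r^2 + 9*r + 18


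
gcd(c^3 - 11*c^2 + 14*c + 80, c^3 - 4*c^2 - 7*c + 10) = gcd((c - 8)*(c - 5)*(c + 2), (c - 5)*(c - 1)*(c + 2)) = c^2 - 3*c - 10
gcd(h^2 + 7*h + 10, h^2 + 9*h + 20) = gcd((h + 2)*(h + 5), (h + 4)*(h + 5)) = h + 5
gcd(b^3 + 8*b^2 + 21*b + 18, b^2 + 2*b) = b + 2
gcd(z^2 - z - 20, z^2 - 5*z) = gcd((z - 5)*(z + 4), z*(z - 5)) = z - 5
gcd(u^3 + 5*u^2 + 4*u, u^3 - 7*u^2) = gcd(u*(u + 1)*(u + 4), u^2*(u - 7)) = u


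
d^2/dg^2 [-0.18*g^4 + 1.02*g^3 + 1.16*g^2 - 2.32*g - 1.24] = -2.16*g^2 + 6.12*g + 2.32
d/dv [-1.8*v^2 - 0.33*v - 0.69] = -3.6*v - 0.33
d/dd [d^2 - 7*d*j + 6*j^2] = 2*d - 7*j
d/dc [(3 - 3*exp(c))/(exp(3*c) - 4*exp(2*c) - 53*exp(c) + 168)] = 3*((1 - exp(c))*(-3*exp(2*c) + 8*exp(c) + 53) - exp(3*c) + 4*exp(2*c) + 53*exp(c) - 168)*exp(c)/(exp(3*c) - 4*exp(2*c) - 53*exp(c) + 168)^2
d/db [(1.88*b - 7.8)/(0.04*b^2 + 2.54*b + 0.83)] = (-0.0752*b^2 + 0.624*b + 21.3724)/(0.0016*b^4 + 0.2032*b^3 + 6.518*b^2 + 4.2164*b + 0.6889)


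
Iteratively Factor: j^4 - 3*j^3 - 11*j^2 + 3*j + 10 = (j - 1)*(j^3 - 2*j^2 - 13*j - 10) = (j - 1)*(j + 1)*(j^2 - 3*j - 10) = (j - 5)*(j - 1)*(j + 1)*(j + 2)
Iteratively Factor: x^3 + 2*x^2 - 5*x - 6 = (x + 1)*(x^2 + x - 6) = (x - 2)*(x + 1)*(x + 3)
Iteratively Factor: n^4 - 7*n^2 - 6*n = (n + 2)*(n^3 - 2*n^2 - 3*n) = (n + 1)*(n + 2)*(n^2 - 3*n) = (n - 3)*(n + 1)*(n + 2)*(n)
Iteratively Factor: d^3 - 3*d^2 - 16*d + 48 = (d - 3)*(d^2 - 16) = (d - 4)*(d - 3)*(d + 4)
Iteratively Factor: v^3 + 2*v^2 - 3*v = (v - 1)*(v^2 + 3*v) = (v - 1)*(v + 3)*(v)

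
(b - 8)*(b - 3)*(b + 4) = b^3 - 7*b^2 - 20*b + 96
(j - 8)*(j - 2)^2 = j^3 - 12*j^2 + 36*j - 32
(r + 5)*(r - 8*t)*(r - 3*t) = r^3 - 11*r^2*t + 5*r^2 + 24*r*t^2 - 55*r*t + 120*t^2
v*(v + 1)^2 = v^3 + 2*v^2 + v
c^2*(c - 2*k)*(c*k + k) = c^4*k - 2*c^3*k^2 + c^3*k - 2*c^2*k^2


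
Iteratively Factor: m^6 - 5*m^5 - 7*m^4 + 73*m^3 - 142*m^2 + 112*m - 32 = (m - 4)*(m^5 - m^4 - 11*m^3 + 29*m^2 - 26*m + 8) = (m - 4)*(m - 1)*(m^4 - 11*m^2 + 18*m - 8) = (m - 4)*(m - 1)^2*(m^3 + m^2 - 10*m + 8) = (m - 4)*(m - 2)*(m - 1)^2*(m^2 + 3*m - 4) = (m - 4)*(m - 2)*(m - 1)^2*(m + 4)*(m - 1)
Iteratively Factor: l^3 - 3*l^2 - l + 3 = (l - 3)*(l^2 - 1) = (l - 3)*(l - 1)*(l + 1)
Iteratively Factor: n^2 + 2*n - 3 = (n + 3)*(n - 1)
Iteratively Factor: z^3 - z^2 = (z)*(z^2 - z) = z*(z - 1)*(z)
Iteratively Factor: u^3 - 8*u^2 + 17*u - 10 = (u - 1)*(u^2 - 7*u + 10) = (u - 2)*(u - 1)*(u - 5)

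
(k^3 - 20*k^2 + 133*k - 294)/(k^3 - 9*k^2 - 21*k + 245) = (k - 6)/(k + 5)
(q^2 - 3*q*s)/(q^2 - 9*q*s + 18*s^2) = q/(q - 6*s)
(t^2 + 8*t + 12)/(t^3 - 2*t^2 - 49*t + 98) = (t^2 + 8*t + 12)/(t^3 - 2*t^2 - 49*t + 98)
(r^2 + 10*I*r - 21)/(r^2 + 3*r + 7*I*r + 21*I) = (r + 3*I)/(r + 3)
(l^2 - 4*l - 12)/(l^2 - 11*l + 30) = (l + 2)/(l - 5)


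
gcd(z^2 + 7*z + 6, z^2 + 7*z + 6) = z^2 + 7*z + 6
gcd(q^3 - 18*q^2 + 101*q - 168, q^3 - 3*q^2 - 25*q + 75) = q - 3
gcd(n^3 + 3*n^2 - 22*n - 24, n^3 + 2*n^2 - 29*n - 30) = n^2 + 7*n + 6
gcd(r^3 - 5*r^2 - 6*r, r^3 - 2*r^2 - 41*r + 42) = 1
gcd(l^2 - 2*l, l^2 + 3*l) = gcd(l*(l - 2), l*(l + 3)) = l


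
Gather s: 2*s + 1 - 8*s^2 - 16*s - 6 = -8*s^2 - 14*s - 5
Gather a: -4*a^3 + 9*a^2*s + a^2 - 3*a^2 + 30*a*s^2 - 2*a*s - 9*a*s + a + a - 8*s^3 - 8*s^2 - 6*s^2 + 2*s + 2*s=-4*a^3 + a^2*(9*s - 2) + a*(30*s^2 - 11*s + 2) - 8*s^3 - 14*s^2 + 4*s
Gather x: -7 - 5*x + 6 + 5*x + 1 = 0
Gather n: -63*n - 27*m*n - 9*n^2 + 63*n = -27*m*n - 9*n^2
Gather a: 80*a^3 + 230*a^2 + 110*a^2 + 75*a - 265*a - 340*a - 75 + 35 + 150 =80*a^3 + 340*a^2 - 530*a + 110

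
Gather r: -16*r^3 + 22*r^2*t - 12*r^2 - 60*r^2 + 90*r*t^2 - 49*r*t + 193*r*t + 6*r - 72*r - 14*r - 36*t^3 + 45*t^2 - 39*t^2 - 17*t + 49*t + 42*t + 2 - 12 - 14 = -16*r^3 + r^2*(22*t - 72) + r*(90*t^2 + 144*t - 80) - 36*t^3 + 6*t^2 + 74*t - 24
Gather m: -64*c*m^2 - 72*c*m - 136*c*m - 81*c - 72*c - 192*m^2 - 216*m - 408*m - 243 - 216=-153*c + m^2*(-64*c - 192) + m*(-208*c - 624) - 459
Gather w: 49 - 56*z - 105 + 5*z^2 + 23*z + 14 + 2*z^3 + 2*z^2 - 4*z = 2*z^3 + 7*z^2 - 37*z - 42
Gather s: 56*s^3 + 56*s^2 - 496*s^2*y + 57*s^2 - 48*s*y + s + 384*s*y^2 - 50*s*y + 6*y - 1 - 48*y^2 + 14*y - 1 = 56*s^3 + s^2*(113 - 496*y) + s*(384*y^2 - 98*y + 1) - 48*y^2 + 20*y - 2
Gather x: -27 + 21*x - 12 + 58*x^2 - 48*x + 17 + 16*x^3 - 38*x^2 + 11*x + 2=16*x^3 + 20*x^2 - 16*x - 20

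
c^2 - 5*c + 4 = (c - 4)*(c - 1)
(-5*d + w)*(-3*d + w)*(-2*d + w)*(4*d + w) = -120*d^4 + 94*d^3*w - 9*d^2*w^2 - 6*d*w^3 + w^4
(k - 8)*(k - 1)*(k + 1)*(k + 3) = k^4 - 5*k^3 - 25*k^2 + 5*k + 24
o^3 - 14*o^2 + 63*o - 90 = (o - 6)*(o - 5)*(o - 3)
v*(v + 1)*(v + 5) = v^3 + 6*v^2 + 5*v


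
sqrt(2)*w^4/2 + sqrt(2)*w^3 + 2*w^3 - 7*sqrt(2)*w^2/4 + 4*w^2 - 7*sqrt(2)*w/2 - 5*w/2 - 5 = (w - sqrt(2))*(w + sqrt(2)/2)*(w + 5*sqrt(2)/2)*(sqrt(2)*w/2 + sqrt(2))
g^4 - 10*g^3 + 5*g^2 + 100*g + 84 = (g - 7)*(g - 6)*(g + 1)*(g + 2)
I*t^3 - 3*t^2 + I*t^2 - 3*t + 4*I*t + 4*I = (t - I)*(t + 4*I)*(I*t + I)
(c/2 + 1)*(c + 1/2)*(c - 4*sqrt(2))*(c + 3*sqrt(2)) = c^4/2 - sqrt(2)*c^3/2 + 5*c^3/4 - 23*c^2/2 - 5*sqrt(2)*c^2/4 - 30*c - sqrt(2)*c/2 - 12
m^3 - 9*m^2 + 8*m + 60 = (m - 6)*(m - 5)*(m + 2)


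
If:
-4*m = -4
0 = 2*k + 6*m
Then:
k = -3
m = 1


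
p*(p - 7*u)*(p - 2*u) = p^3 - 9*p^2*u + 14*p*u^2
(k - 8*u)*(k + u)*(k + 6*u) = k^3 - k^2*u - 50*k*u^2 - 48*u^3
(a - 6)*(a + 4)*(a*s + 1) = a^3*s - 2*a^2*s + a^2 - 24*a*s - 2*a - 24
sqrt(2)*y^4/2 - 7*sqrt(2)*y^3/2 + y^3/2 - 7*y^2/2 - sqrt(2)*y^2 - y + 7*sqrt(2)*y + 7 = (y/2 + sqrt(2)/2)*(y - 7)*(y - sqrt(2))*(sqrt(2)*y + 1)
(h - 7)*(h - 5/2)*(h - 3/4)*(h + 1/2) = h^4 - 39*h^3/4 + 39*h^2/2 - 13*h/16 - 105/16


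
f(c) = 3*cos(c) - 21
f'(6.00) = 0.84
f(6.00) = -18.12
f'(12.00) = 1.61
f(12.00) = -18.47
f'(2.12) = -2.56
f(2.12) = -22.57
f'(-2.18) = 2.46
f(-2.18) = -22.72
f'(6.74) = -1.32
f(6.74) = -18.31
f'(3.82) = 1.88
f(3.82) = -23.34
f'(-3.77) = -1.76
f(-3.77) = -23.43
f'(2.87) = -0.80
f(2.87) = -23.89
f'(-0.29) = 0.86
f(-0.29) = -18.13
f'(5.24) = 2.59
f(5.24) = -19.49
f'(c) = -3*sin(c)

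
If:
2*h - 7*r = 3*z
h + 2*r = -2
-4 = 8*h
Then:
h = -1/2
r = -3/4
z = 17/12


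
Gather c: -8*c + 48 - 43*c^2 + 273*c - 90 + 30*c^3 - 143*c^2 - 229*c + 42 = 30*c^3 - 186*c^2 + 36*c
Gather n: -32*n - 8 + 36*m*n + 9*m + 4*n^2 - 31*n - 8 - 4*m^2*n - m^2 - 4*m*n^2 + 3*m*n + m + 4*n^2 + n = -m^2 + 10*m + n^2*(8 - 4*m) + n*(-4*m^2 + 39*m - 62) - 16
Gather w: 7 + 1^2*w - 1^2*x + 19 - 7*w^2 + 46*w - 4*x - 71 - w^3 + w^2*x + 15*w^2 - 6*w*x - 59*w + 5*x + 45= -w^3 + w^2*(x + 8) + w*(-6*x - 12)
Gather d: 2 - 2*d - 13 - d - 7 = -3*d - 18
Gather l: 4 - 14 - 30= -40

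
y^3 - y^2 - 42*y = y*(y - 7)*(y + 6)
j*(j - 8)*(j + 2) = j^3 - 6*j^2 - 16*j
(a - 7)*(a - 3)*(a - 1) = a^3 - 11*a^2 + 31*a - 21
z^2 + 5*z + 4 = (z + 1)*(z + 4)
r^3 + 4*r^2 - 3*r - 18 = (r - 2)*(r + 3)^2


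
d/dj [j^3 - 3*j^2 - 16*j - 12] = 3*j^2 - 6*j - 16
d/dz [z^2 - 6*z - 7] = 2*z - 6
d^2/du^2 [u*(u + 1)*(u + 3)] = 6*u + 8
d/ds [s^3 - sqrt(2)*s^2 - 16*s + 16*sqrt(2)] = 3*s^2 - 2*sqrt(2)*s - 16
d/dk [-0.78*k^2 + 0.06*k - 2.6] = 0.06 - 1.56*k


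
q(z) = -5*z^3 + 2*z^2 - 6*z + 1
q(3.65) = -237.39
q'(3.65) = -191.24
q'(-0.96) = -23.66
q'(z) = -15*z^2 + 4*z - 6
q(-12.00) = 9001.00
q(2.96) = -128.91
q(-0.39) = 3.94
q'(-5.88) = -548.14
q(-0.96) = 13.03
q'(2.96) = -125.58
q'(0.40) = -6.80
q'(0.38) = -6.65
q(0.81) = -5.21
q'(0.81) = -12.60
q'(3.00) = -129.00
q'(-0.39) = -9.84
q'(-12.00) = -2214.00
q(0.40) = -1.40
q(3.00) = -134.00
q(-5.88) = 1121.92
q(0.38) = -1.27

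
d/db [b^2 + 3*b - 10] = 2*b + 3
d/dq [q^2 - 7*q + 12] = 2*q - 7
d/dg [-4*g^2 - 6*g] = -8*g - 6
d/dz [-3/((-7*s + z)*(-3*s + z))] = 6*(-5*s + z)/(441*s^4 - 420*s^3*z + 142*s^2*z^2 - 20*s*z^3 + z^4)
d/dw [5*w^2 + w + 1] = 10*w + 1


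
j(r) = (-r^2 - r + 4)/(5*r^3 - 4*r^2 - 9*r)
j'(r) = (-2*r - 1)/(5*r^3 - 4*r^2 - 9*r) + (-15*r^2 + 8*r + 9)*(-r^2 - r + 4)/(5*r^3 - 4*r^2 - 9*r)^2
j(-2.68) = 0.00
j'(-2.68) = -0.04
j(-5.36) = 0.02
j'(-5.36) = 0.00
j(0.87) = -0.31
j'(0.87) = 0.55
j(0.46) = -0.74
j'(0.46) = 1.99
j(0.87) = -0.31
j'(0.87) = 0.55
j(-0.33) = 1.79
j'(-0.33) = 3.45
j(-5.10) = 0.02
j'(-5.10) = 0.00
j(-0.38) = 1.65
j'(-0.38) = 2.34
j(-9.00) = 0.02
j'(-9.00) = 0.00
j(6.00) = -0.04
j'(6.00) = 0.01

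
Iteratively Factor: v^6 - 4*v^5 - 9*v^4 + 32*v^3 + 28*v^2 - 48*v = (v - 4)*(v^5 - 9*v^3 - 4*v^2 + 12*v) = (v - 4)*(v + 2)*(v^4 - 2*v^3 - 5*v^2 + 6*v) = v*(v - 4)*(v + 2)*(v^3 - 2*v^2 - 5*v + 6) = v*(v - 4)*(v + 2)^2*(v^2 - 4*v + 3) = v*(v - 4)*(v - 3)*(v + 2)^2*(v - 1)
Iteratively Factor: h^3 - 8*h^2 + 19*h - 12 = (h - 4)*(h^2 - 4*h + 3) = (h - 4)*(h - 3)*(h - 1)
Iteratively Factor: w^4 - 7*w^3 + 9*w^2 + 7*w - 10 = (w - 1)*(w^3 - 6*w^2 + 3*w + 10) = (w - 1)*(w + 1)*(w^2 - 7*w + 10) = (w - 5)*(w - 1)*(w + 1)*(w - 2)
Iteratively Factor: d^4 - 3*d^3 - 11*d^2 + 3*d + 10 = (d + 1)*(d^3 - 4*d^2 - 7*d + 10) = (d - 1)*(d + 1)*(d^2 - 3*d - 10) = (d - 1)*(d + 1)*(d + 2)*(d - 5)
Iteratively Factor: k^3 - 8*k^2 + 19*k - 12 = (k - 3)*(k^2 - 5*k + 4) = (k - 4)*(k - 3)*(k - 1)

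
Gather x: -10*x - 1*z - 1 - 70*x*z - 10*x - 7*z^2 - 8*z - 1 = x*(-70*z - 20) - 7*z^2 - 9*z - 2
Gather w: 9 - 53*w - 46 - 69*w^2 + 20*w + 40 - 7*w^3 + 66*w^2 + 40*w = -7*w^3 - 3*w^2 + 7*w + 3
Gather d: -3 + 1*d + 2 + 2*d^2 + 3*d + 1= 2*d^2 + 4*d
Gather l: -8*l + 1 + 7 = 8 - 8*l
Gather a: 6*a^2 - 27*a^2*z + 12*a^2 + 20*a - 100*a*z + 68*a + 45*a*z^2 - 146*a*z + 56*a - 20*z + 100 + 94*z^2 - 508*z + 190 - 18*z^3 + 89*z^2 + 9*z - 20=a^2*(18 - 27*z) + a*(45*z^2 - 246*z + 144) - 18*z^3 + 183*z^2 - 519*z + 270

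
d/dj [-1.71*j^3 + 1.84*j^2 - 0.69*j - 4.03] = -5.13*j^2 + 3.68*j - 0.69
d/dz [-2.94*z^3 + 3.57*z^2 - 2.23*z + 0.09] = -8.82*z^2 + 7.14*z - 2.23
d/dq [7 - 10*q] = -10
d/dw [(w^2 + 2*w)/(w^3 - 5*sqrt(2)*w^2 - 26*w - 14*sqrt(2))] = (w*(w + 2)*(-3*w^2 + 10*sqrt(2)*w + 26) - 2*(w + 1)*(-w^3 + 5*sqrt(2)*w^2 + 26*w + 14*sqrt(2)))/(-w^3 + 5*sqrt(2)*w^2 + 26*w + 14*sqrt(2))^2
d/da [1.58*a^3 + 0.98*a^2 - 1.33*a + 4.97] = 4.74*a^2 + 1.96*a - 1.33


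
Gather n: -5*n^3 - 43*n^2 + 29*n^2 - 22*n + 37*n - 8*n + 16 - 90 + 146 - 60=-5*n^3 - 14*n^2 + 7*n + 12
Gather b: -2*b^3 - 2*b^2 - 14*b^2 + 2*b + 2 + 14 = -2*b^3 - 16*b^2 + 2*b + 16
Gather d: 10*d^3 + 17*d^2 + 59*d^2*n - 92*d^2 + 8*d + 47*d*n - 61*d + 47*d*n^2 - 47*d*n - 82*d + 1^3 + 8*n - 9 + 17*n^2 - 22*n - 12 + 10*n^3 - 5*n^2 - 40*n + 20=10*d^3 + d^2*(59*n - 75) + d*(47*n^2 - 135) + 10*n^3 + 12*n^2 - 54*n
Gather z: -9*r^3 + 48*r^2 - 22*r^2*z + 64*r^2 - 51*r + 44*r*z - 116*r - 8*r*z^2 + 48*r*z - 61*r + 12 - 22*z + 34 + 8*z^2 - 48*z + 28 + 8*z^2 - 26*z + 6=-9*r^3 + 112*r^2 - 228*r + z^2*(16 - 8*r) + z*(-22*r^2 + 92*r - 96) + 80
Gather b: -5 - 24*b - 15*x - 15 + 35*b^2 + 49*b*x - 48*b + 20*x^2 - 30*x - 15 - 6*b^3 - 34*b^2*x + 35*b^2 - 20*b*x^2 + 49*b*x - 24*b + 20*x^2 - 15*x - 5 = -6*b^3 + b^2*(70 - 34*x) + b*(-20*x^2 + 98*x - 96) + 40*x^2 - 60*x - 40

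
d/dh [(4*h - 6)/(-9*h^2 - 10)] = 4*(9*h^2 - 27*h - 10)/(81*h^4 + 180*h^2 + 100)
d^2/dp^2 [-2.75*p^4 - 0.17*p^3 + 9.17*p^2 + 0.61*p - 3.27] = -33.0*p^2 - 1.02*p + 18.34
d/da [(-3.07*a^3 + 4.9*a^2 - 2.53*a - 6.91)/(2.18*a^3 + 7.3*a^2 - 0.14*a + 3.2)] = (3.5527136788005e-15*a^5 - 33.093*a^4 + 11.8904*a^3 + 33.5024*a^2 + 132.246*a - 9.0634)/(4.7524*a^6 + 31.828*a^5 + 52.6796*a^4 + 11.908*a^3 + 46.7396*a^2 - 0.896*a + 10.24)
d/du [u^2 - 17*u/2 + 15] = 2*u - 17/2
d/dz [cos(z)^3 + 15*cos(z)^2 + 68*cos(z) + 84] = (3*sin(z)^2 - 30*cos(z) - 71)*sin(z)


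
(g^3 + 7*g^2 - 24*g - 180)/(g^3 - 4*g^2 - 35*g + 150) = (g + 6)/(g - 5)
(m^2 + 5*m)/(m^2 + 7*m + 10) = m/(m + 2)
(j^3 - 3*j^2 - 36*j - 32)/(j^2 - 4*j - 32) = j + 1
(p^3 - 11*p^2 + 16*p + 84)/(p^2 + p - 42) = (p^2 - 5*p - 14)/(p + 7)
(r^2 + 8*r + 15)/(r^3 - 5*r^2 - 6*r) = (r^2 + 8*r + 15)/(r*(r^2 - 5*r - 6))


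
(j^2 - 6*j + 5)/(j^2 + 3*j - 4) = (j - 5)/(j + 4)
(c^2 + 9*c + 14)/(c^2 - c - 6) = (c + 7)/(c - 3)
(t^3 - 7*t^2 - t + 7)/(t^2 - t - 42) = (t^2 - 1)/(t + 6)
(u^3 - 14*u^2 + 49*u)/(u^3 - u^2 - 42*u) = (u - 7)/(u + 6)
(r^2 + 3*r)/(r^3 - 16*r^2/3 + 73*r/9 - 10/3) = 9*r*(r + 3)/(9*r^3 - 48*r^2 + 73*r - 30)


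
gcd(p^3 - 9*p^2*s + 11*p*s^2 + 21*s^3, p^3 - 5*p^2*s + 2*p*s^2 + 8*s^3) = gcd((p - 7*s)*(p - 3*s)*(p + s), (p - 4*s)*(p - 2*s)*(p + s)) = p + s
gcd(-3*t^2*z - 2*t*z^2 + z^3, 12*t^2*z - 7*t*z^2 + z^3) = -3*t*z + z^2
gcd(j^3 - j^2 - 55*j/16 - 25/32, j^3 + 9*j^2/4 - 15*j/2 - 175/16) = j^2 - 5*j/4 - 25/8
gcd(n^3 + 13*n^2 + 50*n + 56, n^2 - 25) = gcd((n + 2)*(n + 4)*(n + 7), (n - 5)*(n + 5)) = 1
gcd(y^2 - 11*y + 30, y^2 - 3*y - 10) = y - 5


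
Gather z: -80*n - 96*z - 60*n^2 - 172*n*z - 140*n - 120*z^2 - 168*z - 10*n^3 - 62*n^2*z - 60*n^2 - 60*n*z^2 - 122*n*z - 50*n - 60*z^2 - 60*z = -10*n^3 - 120*n^2 - 270*n + z^2*(-60*n - 180) + z*(-62*n^2 - 294*n - 324)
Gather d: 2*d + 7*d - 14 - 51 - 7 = 9*d - 72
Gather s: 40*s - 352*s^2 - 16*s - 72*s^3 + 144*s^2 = -72*s^3 - 208*s^2 + 24*s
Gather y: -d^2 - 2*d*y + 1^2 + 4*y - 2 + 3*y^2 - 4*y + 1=-d^2 - 2*d*y + 3*y^2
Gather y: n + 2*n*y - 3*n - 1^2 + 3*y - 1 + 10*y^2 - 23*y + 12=-2*n + 10*y^2 + y*(2*n - 20) + 10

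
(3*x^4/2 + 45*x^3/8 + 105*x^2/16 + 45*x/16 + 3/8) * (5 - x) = -3*x^5/2 + 15*x^4/8 + 345*x^3/16 + 30*x^2 + 219*x/16 + 15/8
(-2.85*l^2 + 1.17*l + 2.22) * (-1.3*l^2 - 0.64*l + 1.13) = 3.705*l^4 + 0.303*l^3 - 6.8553*l^2 - 0.0987000000000002*l + 2.5086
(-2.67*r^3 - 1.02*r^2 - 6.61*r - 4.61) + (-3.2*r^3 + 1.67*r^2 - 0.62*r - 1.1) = -5.87*r^3 + 0.65*r^2 - 7.23*r - 5.71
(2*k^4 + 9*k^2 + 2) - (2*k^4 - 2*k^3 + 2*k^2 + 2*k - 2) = 2*k^3 + 7*k^2 - 2*k + 4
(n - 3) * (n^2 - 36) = n^3 - 3*n^2 - 36*n + 108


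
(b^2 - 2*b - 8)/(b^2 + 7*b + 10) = (b - 4)/(b + 5)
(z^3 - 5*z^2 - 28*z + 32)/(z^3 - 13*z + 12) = (z - 8)/(z - 3)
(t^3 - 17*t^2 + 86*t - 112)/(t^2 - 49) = (t^2 - 10*t + 16)/(t + 7)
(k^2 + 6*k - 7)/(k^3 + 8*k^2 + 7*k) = (k - 1)/(k*(k + 1))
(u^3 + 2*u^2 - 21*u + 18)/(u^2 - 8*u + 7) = (u^2 + 3*u - 18)/(u - 7)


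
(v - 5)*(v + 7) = v^2 + 2*v - 35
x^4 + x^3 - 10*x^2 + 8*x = x*(x - 2)*(x - 1)*(x + 4)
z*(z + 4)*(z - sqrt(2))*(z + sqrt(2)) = z^4 + 4*z^3 - 2*z^2 - 8*z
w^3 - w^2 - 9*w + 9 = (w - 3)*(w - 1)*(w + 3)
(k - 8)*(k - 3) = k^2 - 11*k + 24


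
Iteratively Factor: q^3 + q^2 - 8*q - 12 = (q + 2)*(q^2 - q - 6) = (q - 3)*(q + 2)*(q + 2)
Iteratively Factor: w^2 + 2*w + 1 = (w + 1)*(w + 1)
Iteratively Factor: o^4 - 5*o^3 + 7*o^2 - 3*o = (o - 1)*(o^3 - 4*o^2 + 3*o) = (o - 3)*(o - 1)*(o^2 - o) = o*(o - 3)*(o - 1)*(o - 1)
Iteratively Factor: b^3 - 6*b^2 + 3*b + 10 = (b - 2)*(b^2 - 4*b - 5) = (b - 2)*(b + 1)*(b - 5)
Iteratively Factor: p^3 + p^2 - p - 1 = (p + 1)*(p^2 - 1) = (p + 1)^2*(p - 1)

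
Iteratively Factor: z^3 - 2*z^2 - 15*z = (z)*(z^2 - 2*z - 15) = z*(z + 3)*(z - 5)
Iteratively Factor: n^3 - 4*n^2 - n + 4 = (n - 4)*(n^2 - 1) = (n - 4)*(n - 1)*(n + 1)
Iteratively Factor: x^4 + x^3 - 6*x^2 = (x + 3)*(x^3 - 2*x^2) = x*(x + 3)*(x^2 - 2*x) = x^2*(x + 3)*(x - 2)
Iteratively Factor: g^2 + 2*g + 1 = (g + 1)*(g + 1)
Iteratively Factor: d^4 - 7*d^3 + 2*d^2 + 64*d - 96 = (d - 4)*(d^3 - 3*d^2 - 10*d + 24) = (d - 4)*(d + 3)*(d^2 - 6*d + 8) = (d - 4)^2*(d + 3)*(d - 2)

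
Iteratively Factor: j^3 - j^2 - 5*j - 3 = (j - 3)*(j^2 + 2*j + 1) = (j - 3)*(j + 1)*(j + 1)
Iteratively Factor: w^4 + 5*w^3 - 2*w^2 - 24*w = (w)*(w^3 + 5*w^2 - 2*w - 24) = w*(w + 4)*(w^2 + w - 6) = w*(w + 3)*(w + 4)*(w - 2)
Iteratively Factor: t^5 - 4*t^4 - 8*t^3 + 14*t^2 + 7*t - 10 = (t - 5)*(t^4 + t^3 - 3*t^2 - t + 2) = (t - 5)*(t + 2)*(t^3 - t^2 - t + 1) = (t - 5)*(t - 1)*(t + 2)*(t^2 - 1) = (t - 5)*(t - 1)^2*(t + 2)*(t + 1)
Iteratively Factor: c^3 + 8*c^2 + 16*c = (c + 4)*(c^2 + 4*c) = c*(c + 4)*(c + 4)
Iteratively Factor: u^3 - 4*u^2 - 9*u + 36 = (u + 3)*(u^2 - 7*u + 12) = (u - 3)*(u + 3)*(u - 4)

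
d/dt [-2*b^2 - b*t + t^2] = -b + 2*t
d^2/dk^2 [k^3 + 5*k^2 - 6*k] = 6*k + 10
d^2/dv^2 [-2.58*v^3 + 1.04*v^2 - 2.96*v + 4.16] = 2.08 - 15.48*v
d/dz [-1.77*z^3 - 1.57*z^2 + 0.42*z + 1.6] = -5.31*z^2 - 3.14*z + 0.42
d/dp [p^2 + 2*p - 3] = 2*p + 2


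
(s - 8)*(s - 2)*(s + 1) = s^3 - 9*s^2 + 6*s + 16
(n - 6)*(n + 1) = n^2 - 5*n - 6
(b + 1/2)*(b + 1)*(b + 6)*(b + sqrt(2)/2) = b^4 + sqrt(2)*b^3/2 + 15*b^3/2 + 15*sqrt(2)*b^2/4 + 19*b^2/2 + 3*b + 19*sqrt(2)*b/4 + 3*sqrt(2)/2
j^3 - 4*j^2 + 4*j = j*(j - 2)^2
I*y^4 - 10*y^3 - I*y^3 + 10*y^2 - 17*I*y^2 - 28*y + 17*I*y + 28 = (y - I)*(y + 4*I)*(y + 7*I)*(I*y - I)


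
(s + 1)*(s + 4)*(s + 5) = s^3 + 10*s^2 + 29*s + 20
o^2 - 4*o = o*(o - 4)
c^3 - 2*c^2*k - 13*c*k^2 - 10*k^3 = (c - 5*k)*(c + k)*(c + 2*k)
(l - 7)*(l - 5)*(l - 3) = l^3 - 15*l^2 + 71*l - 105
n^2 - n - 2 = (n - 2)*(n + 1)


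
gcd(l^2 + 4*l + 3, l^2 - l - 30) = 1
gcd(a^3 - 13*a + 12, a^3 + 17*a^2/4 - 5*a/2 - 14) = a + 4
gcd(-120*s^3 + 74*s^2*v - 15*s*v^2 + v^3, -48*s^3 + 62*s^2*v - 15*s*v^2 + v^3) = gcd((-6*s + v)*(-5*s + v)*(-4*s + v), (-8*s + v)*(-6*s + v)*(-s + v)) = 6*s - v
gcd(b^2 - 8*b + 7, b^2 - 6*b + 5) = b - 1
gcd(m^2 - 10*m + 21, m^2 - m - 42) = m - 7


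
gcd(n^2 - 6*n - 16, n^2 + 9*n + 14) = n + 2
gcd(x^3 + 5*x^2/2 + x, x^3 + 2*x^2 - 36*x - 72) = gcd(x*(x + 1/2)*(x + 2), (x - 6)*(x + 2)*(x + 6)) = x + 2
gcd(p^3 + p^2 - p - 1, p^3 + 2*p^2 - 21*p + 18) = p - 1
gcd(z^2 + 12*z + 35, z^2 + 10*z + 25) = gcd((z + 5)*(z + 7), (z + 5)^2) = z + 5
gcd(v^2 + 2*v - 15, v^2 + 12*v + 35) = v + 5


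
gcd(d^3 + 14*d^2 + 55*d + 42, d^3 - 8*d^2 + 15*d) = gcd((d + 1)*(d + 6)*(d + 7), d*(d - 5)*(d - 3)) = 1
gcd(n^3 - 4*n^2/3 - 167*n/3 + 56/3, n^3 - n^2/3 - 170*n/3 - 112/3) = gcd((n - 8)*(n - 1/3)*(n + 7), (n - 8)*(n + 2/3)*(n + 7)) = n^2 - n - 56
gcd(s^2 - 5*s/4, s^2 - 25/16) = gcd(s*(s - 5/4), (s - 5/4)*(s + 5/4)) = s - 5/4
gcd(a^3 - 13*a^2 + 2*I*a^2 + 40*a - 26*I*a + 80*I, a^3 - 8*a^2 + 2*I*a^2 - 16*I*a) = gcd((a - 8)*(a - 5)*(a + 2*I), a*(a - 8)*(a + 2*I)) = a^2 + a*(-8 + 2*I) - 16*I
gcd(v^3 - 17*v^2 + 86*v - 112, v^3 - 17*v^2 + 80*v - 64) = v - 8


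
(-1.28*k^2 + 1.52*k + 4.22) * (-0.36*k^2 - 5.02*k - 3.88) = 0.4608*k^4 + 5.8784*k^3 - 4.1832*k^2 - 27.082*k - 16.3736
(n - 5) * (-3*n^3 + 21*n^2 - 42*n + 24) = -3*n^4 + 36*n^3 - 147*n^2 + 234*n - 120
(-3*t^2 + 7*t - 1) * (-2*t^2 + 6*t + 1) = 6*t^4 - 32*t^3 + 41*t^2 + t - 1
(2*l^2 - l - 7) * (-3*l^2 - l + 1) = -6*l^4 + l^3 + 24*l^2 + 6*l - 7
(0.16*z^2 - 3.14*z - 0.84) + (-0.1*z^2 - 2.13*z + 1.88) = 0.06*z^2 - 5.27*z + 1.04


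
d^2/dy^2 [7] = 0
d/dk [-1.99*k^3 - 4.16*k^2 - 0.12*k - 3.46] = -5.97*k^2 - 8.32*k - 0.12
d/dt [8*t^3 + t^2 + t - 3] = 24*t^2 + 2*t + 1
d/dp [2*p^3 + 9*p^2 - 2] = 6*p*(p + 3)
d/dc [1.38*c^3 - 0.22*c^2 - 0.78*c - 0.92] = 4.14*c^2 - 0.44*c - 0.78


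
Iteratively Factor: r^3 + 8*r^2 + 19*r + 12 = (r + 4)*(r^2 + 4*r + 3) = (r + 3)*(r + 4)*(r + 1)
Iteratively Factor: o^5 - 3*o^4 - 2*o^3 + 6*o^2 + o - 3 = (o + 1)*(o^4 - 4*o^3 + 2*o^2 + 4*o - 3) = (o - 1)*(o + 1)*(o^3 - 3*o^2 - o + 3) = (o - 1)*(o + 1)^2*(o^2 - 4*o + 3) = (o - 3)*(o - 1)*(o + 1)^2*(o - 1)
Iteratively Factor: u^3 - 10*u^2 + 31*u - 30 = (u - 5)*(u^2 - 5*u + 6) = (u - 5)*(u - 2)*(u - 3)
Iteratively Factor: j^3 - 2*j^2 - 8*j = (j)*(j^2 - 2*j - 8) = j*(j + 2)*(j - 4)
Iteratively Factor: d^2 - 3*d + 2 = (d - 2)*(d - 1)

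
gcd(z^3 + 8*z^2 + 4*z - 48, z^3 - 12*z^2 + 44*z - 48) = z - 2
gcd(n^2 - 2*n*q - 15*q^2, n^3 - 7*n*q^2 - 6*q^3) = 1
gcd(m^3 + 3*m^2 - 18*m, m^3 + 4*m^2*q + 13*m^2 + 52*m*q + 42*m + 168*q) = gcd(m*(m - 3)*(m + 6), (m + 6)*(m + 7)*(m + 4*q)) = m + 6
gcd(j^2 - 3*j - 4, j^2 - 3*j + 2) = 1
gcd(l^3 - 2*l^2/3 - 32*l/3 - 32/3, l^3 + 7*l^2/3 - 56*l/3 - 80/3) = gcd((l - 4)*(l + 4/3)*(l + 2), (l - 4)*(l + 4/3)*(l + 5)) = l^2 - 8*l/3 - 16/3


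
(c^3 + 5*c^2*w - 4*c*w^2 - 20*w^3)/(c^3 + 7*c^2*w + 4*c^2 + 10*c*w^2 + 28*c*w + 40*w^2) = (c - 2*w)/(c + 4)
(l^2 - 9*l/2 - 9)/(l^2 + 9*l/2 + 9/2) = (l - 6)/(l + 3)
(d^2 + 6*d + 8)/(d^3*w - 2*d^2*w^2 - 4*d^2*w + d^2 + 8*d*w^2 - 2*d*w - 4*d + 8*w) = (d^2 + 6*d + 8)/(d^3*w - 2*d^2*w^2 - 4*d^2*w + d^2 + 8*d*w^2 - 2*d*w - 4*d + 8*w)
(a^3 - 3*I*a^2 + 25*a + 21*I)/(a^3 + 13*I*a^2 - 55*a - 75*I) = (a^2 - 6*I*a + 7)/(a^2 + 10*I*a - 25)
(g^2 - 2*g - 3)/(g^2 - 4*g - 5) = (g - 3)/(g - 5)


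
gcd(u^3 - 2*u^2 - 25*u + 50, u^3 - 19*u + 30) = u^2 + 3*u - 10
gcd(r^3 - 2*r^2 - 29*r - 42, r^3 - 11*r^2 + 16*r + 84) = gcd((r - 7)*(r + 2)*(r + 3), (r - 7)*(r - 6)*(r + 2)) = r^2 - 5*r - 14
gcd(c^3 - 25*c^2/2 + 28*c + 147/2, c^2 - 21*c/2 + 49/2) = c - 7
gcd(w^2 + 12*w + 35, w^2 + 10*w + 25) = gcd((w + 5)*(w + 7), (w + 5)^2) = w + 5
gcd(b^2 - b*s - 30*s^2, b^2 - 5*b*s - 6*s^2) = -b + 6*s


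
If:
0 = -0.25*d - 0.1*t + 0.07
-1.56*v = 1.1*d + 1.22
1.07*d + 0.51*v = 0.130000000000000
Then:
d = 0.74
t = -1.16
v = -1.31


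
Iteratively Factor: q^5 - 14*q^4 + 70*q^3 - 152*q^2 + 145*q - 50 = (q - 5)*(q^4 - 9*q^3 + 25*q^2 - 27*q + 10) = (q - 5)^2*(q^3 - 4*q^2 + 5*q - 2) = (q - 5)^2*(q - 1)*(q^2 - 3*q + 2) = (q - 5)^2*(q - 1)^2*(q - 2)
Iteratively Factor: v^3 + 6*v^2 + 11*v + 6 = (v + 1)*(v^2 + 5*v + 6) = (v + 1)*(v + 3)*(v + 2)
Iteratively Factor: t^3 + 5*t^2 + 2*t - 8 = (t + 2)*(t^2 + 3*t - 4) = (t - 1)*(t + 2)*(t + 4)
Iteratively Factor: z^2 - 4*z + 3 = (z - 3)*(z - 1)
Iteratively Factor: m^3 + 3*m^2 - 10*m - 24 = (m - 3)*(m^2 + 6*m + 8) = (m - 3)*(m + 2)*(m + 4)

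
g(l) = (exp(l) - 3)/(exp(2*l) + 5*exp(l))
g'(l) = (exp(l) - 3)*(-2*exp(2*l) - 5*exp(l))/(exp(2*l) + 5*exp(l))^2 + exp(l)/(exp(2*l) + 5*exp(l)) = (-exp(2*l) + 6*exp(l) + 15)*exp(-l)/(exp(2*l) + 10*exp(l) + 25)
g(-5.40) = -132.52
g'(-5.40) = 132.84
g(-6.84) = -560.37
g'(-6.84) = 560.69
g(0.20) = -0.23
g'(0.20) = 0.44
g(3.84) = 0.02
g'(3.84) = -0.02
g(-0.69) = -0.91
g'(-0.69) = 1.17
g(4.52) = 0.01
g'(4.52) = -0.01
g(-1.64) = -2.79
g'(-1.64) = 3.08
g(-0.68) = -0.89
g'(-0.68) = 1.16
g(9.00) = 0.00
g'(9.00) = 0.00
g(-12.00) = -97652.55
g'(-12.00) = 97652.87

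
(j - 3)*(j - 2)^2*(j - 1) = j^4 - 8*j^3 + 23*j^2 - 28*j + 12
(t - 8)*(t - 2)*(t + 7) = t^3 - 3*t^2 - 54*t + 112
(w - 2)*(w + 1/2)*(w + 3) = w^3 + 3*w^2/2 - 11*w/2 - 3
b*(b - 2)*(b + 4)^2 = b^4 + 6*b^3 - 32*b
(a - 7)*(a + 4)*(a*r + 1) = a^3*r - 3*a^2*r + a^2 - 28*a*r - 3*a - 28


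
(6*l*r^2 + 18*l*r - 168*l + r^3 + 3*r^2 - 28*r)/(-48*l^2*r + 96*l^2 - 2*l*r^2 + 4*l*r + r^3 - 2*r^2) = (r^2 + 3*r - 28)/(-8*l*r + 16*l + r^2 - 2*r)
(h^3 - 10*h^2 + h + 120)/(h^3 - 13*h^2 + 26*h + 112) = (h^2 - 2*h - 15)/(h^2 - 5*h - 14)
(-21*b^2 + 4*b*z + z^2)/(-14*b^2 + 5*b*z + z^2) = (-3*b + z)/(-2*b + z)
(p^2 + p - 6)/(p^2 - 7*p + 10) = (p + 3)/(p - 5)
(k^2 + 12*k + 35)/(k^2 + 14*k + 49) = (k + 5)/(k + 7)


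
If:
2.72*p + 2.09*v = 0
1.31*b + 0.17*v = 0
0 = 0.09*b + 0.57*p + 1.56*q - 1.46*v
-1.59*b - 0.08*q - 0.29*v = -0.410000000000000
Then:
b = -0.29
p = -1.73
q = 2.76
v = 2.26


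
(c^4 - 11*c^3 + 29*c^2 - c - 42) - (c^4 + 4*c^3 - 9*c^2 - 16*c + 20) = -15*c^3 + 38*c^2 + 15*c - 62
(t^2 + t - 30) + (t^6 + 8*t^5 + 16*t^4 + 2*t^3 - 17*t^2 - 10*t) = t^6 + 8*t^5 + 16*t^4 + 2*t^3 - 16*t^2 - 9*t - 30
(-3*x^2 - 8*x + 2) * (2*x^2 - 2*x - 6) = -6*x^4 - 10*x^3 + 38*x^2 + 44*x - 12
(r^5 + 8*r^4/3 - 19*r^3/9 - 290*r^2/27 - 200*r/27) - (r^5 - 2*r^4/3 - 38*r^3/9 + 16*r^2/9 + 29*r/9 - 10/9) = 10*r^4/3 + 19*r^3/9 - 338*r^2/27 - 287*r/27 + 10/9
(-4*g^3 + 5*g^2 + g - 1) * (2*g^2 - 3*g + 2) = -8*g^5 + 22*g^4 - 21*g^3 + 5*g^2 + 5*g - 2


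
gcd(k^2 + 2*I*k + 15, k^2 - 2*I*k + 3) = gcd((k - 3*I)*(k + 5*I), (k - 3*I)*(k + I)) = k - 3*I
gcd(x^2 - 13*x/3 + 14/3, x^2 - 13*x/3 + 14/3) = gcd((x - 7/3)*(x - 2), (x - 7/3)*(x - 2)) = x^2 - 13*x/3 + 14/3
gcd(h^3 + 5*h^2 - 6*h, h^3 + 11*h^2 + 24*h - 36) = h^2 + 5*h - 6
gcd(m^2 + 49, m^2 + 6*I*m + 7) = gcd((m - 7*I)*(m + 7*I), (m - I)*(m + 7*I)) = m + 7*I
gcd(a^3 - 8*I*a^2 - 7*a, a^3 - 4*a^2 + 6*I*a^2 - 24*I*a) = a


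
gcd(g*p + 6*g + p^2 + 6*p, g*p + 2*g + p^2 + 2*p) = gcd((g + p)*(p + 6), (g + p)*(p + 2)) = g + p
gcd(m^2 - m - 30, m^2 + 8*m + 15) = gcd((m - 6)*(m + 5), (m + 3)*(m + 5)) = m + 5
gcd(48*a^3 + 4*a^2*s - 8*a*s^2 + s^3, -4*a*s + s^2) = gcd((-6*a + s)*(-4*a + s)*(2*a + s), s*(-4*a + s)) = -4*a + s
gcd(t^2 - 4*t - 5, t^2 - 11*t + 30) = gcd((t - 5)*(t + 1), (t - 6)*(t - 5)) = t - 5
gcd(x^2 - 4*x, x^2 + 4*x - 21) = 1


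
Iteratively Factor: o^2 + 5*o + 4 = (o + 4)*(o + 1)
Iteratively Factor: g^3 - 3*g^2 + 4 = (g - 2)*(g^2 - g - 2) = (g - 2)*(g + 1)*(g - 2)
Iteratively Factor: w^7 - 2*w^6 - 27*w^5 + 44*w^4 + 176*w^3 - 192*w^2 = (w + 3)*(w^6 - 5*w^5 - 12*w^4 + 80*w^3 - 64*w^2) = (w + 3)*(w + 4)*(w^5 - 9*w^4 + 24*w^3 - 16*w^2) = (w - 1)*(w + 3)*(w + 4)*(w^4 - 8*w^3 + 16*w^2) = w*(w - 1)*(w + 3)*(w + 4)*(w^3 - 8*w^2 + 16*w) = w^2*(w - 1)*(w + 3)*(w + 4)*(w^2 - 8*w + 16) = w^2*(w - 4)*(w - 1)*(w + 3)*(w + 4)*(w - 4)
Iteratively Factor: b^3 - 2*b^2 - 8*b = (b - 4)*(b^2 + 2*b) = (b - 4)*(b + 2)*(b)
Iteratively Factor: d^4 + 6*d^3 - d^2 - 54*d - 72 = (d + 3)*(d^3 + 3*d^2 - 10*d - 24) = (d + 2)*(d + 3)*(d^2 + d - 12) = (d + 2)*(d + 3)*(d + 4)*(d - 3)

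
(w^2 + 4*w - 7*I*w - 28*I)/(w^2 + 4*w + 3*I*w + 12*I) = (w - 7*I)/(w + 3*I)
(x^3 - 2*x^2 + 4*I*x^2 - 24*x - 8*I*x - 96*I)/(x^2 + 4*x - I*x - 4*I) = (x^2 + x*(-6 + 4*I) - 24*I)/(x - I)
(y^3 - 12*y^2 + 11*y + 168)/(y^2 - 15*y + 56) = y + 3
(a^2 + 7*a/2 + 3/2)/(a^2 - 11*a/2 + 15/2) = (2*a^2 + 7*a + 3)/(2*a^2 - 11*a + 15)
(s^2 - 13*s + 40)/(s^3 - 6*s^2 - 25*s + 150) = (s - 8)/(s^2 - s - 30)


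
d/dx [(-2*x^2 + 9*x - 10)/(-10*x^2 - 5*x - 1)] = (100*x^2 - 196*x - 59)/(100*x^4 + 100*x^3 + 45*x^2 + 10*x + 1)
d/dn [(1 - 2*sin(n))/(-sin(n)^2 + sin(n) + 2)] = (2*sin(n) + cos(2*n) - 6)*cos(n)/(sin(n) + cos(n)^2 + 1)^2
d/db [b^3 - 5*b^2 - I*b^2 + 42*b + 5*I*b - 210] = 3*b^2 - 10*b - 2*I*b + 42 + 5*I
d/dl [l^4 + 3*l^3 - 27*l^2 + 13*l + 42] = 4*l^3 + 9*l^2 - 54*l + 13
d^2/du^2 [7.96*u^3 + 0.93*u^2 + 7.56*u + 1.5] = 47.76*u + 1.86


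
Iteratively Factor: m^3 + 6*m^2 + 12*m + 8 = (m + 2)*(m^2 + 4*m + 4) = (m + 2)^2*(m + 2)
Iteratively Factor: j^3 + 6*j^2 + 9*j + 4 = (j + 4)*(j^2 + 2*j + 1) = (j + 1)*(j + 4)*(j + 1)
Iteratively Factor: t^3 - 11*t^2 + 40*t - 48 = (t - 3)*(t^2 - 8*t + 16) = (t - 4)*(t - 3)*(t - 4)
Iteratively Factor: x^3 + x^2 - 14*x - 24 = (x + 3)*(x^2 - 2*x - 8) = (x + 2)*(x + 3)*(x - 4)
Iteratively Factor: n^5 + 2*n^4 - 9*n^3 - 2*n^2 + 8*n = (n - 2)*(n^4 + 4*n^3 - n^2 - 4*n) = (n - 2)*(n + 1)*(n^3 + 3*n^2 - 4*n) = (n - 2)*(n + 1)*(n + 4)*(n^2 - n) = (n - 2)*(n - 1)*(n + 1)*(n + 4)*(n)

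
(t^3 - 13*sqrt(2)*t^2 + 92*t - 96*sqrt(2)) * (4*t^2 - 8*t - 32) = 4*t^5 - 52*sqrt(2)*t^4 - 8*t^4 + 104*sqrt(2)*t^3 + 336*t^3 - 736*t^2 + 32*sqrt(2)*t^2 - 2944*t + 768*sqrt(2)*t + 3072*sqrt(2)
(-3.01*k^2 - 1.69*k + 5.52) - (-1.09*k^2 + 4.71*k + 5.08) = -1.92*k^2 - 6.4*k + 0.44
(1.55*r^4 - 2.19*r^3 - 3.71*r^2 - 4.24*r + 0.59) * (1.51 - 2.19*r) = -3.3945*r^5 + 7.1366*r^4 + 4.818*r^3 + 3.6835*r^2 - 7.6945*r + 0.8909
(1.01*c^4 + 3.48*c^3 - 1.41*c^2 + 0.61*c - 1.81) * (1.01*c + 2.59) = 1.0201*c^5 + 6.1307*c^4 + 7.5891*c^3 - 3.0358*c^2 - 0.2482*c - 4.6879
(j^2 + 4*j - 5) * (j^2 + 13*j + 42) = j^4 + 17*j^3 + 89*j^2 + 103*j - 210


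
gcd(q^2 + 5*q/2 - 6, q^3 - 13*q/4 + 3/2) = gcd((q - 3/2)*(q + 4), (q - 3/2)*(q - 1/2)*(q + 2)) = q - 3/2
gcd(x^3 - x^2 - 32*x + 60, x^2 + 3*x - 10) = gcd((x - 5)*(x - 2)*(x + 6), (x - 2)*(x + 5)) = x - 2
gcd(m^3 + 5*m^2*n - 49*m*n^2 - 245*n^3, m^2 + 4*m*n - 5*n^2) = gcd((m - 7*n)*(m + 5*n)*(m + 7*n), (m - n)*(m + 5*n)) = m + 5*n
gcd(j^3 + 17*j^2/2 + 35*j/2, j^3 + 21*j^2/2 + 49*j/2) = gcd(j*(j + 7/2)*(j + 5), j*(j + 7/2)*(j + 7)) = j^2 + 7*j/2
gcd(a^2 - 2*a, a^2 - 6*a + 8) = a - 2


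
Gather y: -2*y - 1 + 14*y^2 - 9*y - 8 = 14*y^2 - 11*y - 9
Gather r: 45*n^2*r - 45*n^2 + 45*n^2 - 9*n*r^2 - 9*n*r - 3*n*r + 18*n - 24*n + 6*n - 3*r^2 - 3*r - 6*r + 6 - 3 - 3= r^2*(-9*n - 3) + r*(45*n^2 - 12*n - 9)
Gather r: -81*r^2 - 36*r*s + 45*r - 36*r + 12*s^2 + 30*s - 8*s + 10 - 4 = -81*r^2 + r*(9 - 36*s) + 12*s^2 + 22*s + 6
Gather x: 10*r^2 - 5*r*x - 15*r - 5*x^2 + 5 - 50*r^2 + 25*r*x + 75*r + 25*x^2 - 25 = -40*r^2 + 20*r*x + 60*r + 20*x^2 - 20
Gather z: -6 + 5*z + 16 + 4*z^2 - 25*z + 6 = 4*z^2 - 20*z + 16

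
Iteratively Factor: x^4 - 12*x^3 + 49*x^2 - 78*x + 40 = (x - 5)*(x^3 - 7*x^2 + 14*x - 8) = (x - 5)*(x - 4)*(x^2 - 3*x + 2) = (x - 5)*(x - 4)*(x - 2)*(x - 1)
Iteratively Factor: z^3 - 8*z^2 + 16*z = (z)*(z^2 - 8*z + 16) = z*(z - 4)*(z - 4)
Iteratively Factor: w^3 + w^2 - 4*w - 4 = (w - 2)*(w^2 + 3*w + 2) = (w - 2)*(w + 2)*(w + 1)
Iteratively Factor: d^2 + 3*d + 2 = (d + 1)*(d + 2)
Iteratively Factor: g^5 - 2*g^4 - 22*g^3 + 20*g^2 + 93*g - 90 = (g - 5)*(g^4 + 3*g^3 - 7*g^2 - 15*g + 18) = (g - 5)*(g + 3)*(g^3 - 7*g + 6) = (g - 5)*(g - 1)*(g + 3)*(g^2 + g - 6) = (g - 5)*(g - 2)*(g - 1)*(g + 3)*(g + 3)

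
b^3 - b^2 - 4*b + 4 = (b - 2)*(b - 1)*(b + 2)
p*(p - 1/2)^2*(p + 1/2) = p^4 - p^3/2 - p^2/4 + p/8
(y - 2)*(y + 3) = y^2 + y - 6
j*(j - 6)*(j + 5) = j^3 - j^2 - 30*j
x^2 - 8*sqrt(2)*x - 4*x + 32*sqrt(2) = (x - 4)*(x - 8*sqrt(2))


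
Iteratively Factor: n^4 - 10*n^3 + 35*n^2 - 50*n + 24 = (n - 1)*(n^3 - 9*n^2 + 26*n - 24) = (n - 3)*(n - 1)*(n^2 - 6*n + 8) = (n - 4)*(n - 3)*(n - 1)*(n - 2)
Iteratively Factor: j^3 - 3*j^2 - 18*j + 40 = (j - 5)*(j^2 + 2*j - 8) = (j - 5)*(j - 2)*(j + 4)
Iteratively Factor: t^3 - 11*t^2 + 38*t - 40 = (t - 4)*(t^2 - 7*t + 10) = (t - 4)*(t - 2)*(t - 5)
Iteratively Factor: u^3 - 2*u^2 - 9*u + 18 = (u - 2)*(u^2 - 9) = (u - 3)*(u - 2)*(u + 3)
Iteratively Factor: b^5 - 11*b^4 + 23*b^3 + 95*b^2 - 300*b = (b)*(b^4 - 11*b^3 + 23*b^2 + 95*b - 300) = b*(b + 3)*(b^3 - 14*b^2 + 65*b - 100) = b*(b - 5)*(b + 3)*(b^2 - 9*b + 20) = b*(b - 5)^2*(b + 3)*(b - 4)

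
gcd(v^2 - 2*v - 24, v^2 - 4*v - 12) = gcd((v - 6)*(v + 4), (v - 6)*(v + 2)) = v - 6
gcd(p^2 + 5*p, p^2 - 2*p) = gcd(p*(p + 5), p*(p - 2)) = p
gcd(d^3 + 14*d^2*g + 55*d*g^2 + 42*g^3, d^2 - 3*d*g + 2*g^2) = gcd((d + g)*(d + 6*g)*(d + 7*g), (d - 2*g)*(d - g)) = 1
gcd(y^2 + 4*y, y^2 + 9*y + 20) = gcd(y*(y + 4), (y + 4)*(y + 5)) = y + 4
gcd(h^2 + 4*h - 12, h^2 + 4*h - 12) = h^2 + 4*h - 12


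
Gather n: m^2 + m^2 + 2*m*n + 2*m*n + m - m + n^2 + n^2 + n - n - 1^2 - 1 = 2*m^2 + 4*m*n + 2*n^2 - 2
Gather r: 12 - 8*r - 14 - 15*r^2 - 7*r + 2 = -15*r^2 - 15*r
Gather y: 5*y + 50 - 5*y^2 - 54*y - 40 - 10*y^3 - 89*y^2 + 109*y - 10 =-10*y^3 - 94*y^2 + 60*y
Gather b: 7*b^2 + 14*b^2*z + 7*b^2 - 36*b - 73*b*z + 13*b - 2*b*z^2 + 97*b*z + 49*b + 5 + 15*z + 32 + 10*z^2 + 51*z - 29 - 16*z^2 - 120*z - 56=b^2*(14*z + 14) + b*(-2*z^2 + 24*z + 26) - 6*z^2 - 54*z - 48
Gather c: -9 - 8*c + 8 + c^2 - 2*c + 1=c^2 - 10*c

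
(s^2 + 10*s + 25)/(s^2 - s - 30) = (s + 5)/(s - 6)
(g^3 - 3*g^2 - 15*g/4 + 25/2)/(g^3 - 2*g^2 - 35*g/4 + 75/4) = (g + 2)/(g + 3)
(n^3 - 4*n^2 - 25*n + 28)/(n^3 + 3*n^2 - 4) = (n^2 - 3*n - 28)/(n^2 + 4*n + 4)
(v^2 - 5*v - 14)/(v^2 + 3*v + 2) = (v - 7)/(v + 1)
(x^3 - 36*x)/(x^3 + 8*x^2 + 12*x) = (x - 6)/(x + 2)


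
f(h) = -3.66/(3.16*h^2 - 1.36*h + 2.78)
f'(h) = -3.66*(1.36 - 6.32*h)/(3.16*h^2 - 1.36*h + 2.78)^2 = (23.1312*h - 4.9776)/(3.16*h^2 - 1.36*h + 2.78)^2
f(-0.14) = -1.21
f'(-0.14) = -0.89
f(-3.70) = -0.07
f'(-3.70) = -0.03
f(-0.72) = -0.68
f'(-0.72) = -0.74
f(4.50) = -0.06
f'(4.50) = 0.03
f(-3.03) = -0.10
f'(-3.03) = -0.06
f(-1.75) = -0.25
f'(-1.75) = -0.21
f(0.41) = -1.33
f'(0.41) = 0.59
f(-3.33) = -0.09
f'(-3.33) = -0.05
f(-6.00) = -0.03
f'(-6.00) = -0.01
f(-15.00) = -0.00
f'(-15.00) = -0.00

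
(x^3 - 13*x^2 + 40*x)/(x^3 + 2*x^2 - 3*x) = (x^2 - 13*x + 40)/(x^2 + 2*x - 3)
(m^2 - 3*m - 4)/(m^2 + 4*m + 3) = (m - 4)/(m + 3)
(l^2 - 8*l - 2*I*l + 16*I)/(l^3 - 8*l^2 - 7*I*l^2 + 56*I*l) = (l - 2*I)/(l*(l - 7*I))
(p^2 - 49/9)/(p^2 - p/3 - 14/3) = (p + 7/3)/(p + 2)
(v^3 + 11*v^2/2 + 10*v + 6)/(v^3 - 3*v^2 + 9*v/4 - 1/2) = 2*(2*v^3 + 11*v^2 + 20*v + 12)/(4*v^3 - 12*v^2 + 9*v - 2)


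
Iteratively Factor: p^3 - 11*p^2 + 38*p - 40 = (p - 4)*(p^2 - 7*p + 10) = (p - 4)*(p - 2)*(p - 5)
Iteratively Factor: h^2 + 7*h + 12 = (h + 4)*(h + 3)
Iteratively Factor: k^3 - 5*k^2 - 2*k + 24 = (k + 2)*(k^2 - 7*k + 12) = (k - 3)*(k + 2)*(k - 4)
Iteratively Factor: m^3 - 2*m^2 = (m)*(m^2 - 2*m) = m*(m - 2)*(m)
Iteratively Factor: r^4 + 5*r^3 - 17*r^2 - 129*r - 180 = (r + 4)*(r^3 + r^2 - 21*r - 45) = (r - 5)*(r + 4)*(r^2 + 6*r + 9) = (r - 5)*(r + 3)*(r + 4)*(r + 3)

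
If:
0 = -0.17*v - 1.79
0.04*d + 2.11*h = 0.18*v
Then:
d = -52.75*h - 47.3823529411765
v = -10.53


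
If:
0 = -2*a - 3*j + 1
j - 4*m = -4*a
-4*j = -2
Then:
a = -1/4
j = 1/2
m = -1/8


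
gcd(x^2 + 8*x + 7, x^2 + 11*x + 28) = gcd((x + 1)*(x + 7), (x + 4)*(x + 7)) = x + 7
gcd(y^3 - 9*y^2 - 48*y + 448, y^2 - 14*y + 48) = y - 8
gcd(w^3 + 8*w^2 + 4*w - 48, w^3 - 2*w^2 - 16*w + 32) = w^2 + 2*w - 8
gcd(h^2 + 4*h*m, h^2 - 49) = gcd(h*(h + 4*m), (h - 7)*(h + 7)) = 1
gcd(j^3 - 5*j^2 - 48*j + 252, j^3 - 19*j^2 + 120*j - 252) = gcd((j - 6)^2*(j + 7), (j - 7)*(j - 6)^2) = j^2 - 12*j + 36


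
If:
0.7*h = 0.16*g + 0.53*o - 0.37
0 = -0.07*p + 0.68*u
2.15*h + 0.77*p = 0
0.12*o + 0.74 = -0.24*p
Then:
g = 49.1362126245847*u + 22.7395833333333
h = -3.47906976744186*u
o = -19.4285714285714*u - 6.16666666666667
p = 9.71428571428571*u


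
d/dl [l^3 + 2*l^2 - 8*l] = 3*l^2 + 4*l - 8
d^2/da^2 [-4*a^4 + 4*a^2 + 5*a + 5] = 8 - 48*a^2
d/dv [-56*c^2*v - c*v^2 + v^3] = -56*c^2 - 2*c*v + 3*v^2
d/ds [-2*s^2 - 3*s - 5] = -4*s - 3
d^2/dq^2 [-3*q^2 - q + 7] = -6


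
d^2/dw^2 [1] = 0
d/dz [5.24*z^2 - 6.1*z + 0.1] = 10.48*z - 6.1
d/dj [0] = 0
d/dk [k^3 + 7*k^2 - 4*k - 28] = 3*k^2 + 14*k - 4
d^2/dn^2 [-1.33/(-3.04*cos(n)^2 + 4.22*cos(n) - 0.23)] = (-49.165312*(1 - cos(n)^2)^2 + 51.186912*cos(n)^3 - 44.548084*cos(n)^2 - 103.664722*cos(n) + 94.675784)/(3.04*cos(n)^2 - 4.22*cos(n) + 0.23)^3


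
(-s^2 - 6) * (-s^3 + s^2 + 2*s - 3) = s^5 - s^4 + 4*s^3 - 3*s^2 - 12*s + 18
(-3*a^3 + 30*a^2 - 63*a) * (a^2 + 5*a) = -3*a^5 + 15*a^4 + 87*a^3 - 315*a^2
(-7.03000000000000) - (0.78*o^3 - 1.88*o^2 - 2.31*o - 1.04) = -0.78*o^3 + 1.88*o^2 + 2.31*o - 5.99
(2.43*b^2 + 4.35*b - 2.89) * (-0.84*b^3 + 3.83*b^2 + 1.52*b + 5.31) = -2.0412*b^5 + 5.6529*b^4 + 22.7817*b^3 + 8.4466*b^2 + 18.7057*b - 15.3459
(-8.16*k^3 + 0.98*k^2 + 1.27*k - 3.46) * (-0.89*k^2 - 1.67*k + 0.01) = 7.2624*k^5 + 12.755*k^4 - 2.8485*k^3 + 0.9683*k^2 + 5.7909*k - 0.0346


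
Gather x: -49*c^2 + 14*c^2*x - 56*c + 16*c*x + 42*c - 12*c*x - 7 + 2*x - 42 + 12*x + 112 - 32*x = -49*c^2 - 14*c + x*(14*c^2 + 4*c - 18) + 63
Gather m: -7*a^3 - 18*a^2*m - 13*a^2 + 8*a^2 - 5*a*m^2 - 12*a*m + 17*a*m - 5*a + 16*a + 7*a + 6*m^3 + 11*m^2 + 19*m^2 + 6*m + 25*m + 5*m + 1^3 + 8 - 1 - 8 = -7*a^3 - 5*a^2 + 18*a + 6*m^3 + m^2*(30 - 5*a) + m*(-18*a^2 + 5*a + 36)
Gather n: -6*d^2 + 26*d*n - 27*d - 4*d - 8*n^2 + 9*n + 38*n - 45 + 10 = -6*d^2 - 31*d - 8*n^2 + n*(26*d + 47) - 35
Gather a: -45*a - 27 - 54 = -45*a - 81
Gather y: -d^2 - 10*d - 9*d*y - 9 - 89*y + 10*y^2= -d^2 - 10*d + 10*y^2 + y*(-9*d - 89) - 9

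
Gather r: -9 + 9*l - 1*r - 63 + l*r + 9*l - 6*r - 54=18*l + r*(l - 7) - 126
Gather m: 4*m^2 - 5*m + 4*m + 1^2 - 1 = 4*m^2 - m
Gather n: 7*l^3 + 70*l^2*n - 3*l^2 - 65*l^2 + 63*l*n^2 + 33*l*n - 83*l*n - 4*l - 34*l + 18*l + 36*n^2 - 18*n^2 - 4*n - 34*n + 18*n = 7*l^3 - 68*l^2 - 20*l + n^2*(63*l + 18) + n*(70*l^2 - 50*l - 20)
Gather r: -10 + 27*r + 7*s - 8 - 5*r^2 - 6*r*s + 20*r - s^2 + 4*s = -5*r^2 + r*(47 - 6*s) - s^2 + 11*s - 18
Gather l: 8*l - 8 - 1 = 8*l - 9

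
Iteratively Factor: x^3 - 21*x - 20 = (x + 4)*(x^2 - 4*x - 5) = (x - 5)*(x + 4)*(x + 1)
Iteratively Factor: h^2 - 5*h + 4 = (h - 4)*(h - 1)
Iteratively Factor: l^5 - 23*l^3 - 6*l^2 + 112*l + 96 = (l + 4)*(l^4 - 4*l^3 - 7*l^2 + 22*l + 24) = (l - 4)*(l + 4)*(l^3 - 7*l - 6) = (l - 4)*(l - 3)*(l + 4)*(l^2 + 3*l + 2) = (l - 4)*(l - 3)*(l + 2)*(l + 4)*(l + 1)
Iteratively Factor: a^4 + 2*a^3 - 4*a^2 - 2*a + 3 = (a - 1)*(a^3 + 3*a^2 - a - 3) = (a - 1)*(a + 1)*(a^2 + 2*a - 3) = (a - 1)^2*(a + 1)*(a + 3)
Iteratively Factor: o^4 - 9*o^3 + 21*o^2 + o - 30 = (o - 2)*(o^3 - 7*o^2 + 7*o + 15) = (o - 5)*(o - 2)*(o^2 - 2*o - 3) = (o - 5)*(o - 2)*(o + 1)*(o - 3)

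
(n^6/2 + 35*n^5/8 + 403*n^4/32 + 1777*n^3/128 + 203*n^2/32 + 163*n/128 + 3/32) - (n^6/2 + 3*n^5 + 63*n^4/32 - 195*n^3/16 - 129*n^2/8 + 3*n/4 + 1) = 11*n^5/8 + 85*n^4/8 + 3337*n^3/128 + 719*n^2/32 + 67*n/128 - 29/32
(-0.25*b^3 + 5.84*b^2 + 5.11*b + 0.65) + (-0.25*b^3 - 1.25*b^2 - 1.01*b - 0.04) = -0.5*b^3 + 4.59*b^2 + 4.1*b + 0.61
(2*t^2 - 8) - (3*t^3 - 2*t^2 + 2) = -3*t^3 + 4*t^2 - 10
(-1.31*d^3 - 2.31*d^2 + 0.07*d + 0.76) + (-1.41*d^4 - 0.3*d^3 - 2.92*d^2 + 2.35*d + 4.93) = -1.41*d^4 - 1.61*d^3 - 5.23*d^2 + 2.42*d + 5.69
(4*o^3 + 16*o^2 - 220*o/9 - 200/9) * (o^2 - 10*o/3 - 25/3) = 4*o^5 + 8*o^4/3 - 1000*o^3/9 - 2000*o^2/27 + 2500*o/9 + 5000/27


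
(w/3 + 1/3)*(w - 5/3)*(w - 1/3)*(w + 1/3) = w^4/3 - 2*w^3/9 - 16*w^2/27 + 2*w/81 + 5/81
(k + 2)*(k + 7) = k^2 + 9*k + 14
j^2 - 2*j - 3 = (j - 3)*(j + 1)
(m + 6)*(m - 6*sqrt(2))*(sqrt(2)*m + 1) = sqrt(2)*m^3 - 11*m^2 + 6*sqrt(2)*m^2 - 66*m - 6*sqrt(2)*m - 36*sqrt(2)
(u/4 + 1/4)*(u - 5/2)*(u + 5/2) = u^3/4 + u^2/4 - 25*u/16 - 25/16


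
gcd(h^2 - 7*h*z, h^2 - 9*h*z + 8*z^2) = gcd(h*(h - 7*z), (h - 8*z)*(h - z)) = 1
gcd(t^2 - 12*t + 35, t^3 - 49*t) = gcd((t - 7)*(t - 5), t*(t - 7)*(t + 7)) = t - 7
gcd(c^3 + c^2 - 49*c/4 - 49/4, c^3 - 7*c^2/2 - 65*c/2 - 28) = c^2 + 9*c/2 + 7/2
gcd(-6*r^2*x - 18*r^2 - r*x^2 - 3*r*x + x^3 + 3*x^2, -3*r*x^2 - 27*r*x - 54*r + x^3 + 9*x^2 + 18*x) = -3*r*x - 9*r + x^2 + 3*x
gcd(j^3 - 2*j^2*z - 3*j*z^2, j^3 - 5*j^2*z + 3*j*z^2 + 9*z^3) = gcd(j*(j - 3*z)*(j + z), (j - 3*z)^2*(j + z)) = -j^2 + 2*j*z + 3*z^2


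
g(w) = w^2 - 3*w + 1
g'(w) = 2*w - 3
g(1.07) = -1.07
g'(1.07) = -0.86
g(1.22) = -1.17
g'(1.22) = -0.56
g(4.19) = 5.99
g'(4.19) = 5.38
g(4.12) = 5.61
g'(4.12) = 5.24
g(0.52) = -0.29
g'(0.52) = -1.96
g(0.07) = 0.79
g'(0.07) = -2.86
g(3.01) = 1.03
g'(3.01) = 3.02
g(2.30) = -0.61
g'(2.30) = 1.60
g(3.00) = 1.00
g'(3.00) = 3.00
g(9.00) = 55.00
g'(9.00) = 15.00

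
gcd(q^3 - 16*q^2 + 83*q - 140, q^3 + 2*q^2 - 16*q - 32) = q - 4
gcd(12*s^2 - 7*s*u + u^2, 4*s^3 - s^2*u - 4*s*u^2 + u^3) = 4*s - u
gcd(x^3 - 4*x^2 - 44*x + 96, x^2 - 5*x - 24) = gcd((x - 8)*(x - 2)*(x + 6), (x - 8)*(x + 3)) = x - 8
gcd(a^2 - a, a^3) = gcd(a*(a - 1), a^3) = a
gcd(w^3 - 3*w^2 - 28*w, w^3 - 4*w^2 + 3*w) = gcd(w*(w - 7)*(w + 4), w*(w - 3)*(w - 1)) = w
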